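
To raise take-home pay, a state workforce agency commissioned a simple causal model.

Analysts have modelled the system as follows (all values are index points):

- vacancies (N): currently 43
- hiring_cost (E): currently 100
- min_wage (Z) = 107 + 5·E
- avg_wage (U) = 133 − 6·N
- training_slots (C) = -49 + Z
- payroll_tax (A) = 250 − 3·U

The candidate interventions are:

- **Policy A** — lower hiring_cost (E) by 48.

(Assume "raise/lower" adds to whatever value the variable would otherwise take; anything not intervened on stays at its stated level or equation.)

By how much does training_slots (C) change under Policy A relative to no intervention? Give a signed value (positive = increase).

Baseline:
  E = 100
  Z = 107 + 5·100 = 607
  C = -49 + 607 = 558
Policy A (E − 48):
  E = 100 − 48 = 52
  Z = 107 + 5·52 = 367
  C = -49 + 367 = 318
Change in C: 318 − 558 = -240

-240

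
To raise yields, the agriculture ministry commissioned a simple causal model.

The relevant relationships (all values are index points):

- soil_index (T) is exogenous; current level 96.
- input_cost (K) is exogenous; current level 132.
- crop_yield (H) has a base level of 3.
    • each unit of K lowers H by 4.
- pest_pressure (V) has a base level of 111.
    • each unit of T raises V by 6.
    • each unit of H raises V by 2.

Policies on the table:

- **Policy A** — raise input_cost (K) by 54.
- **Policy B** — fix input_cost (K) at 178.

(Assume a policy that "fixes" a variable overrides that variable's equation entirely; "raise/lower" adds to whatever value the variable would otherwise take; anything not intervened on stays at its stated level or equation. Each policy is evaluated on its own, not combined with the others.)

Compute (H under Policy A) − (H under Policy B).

Policy A (K + 54):
  K = 132 + 54 = 186
  H = 3 − 4·186 = -741
Policy B (K := 178):
  K = 178
  H = 3 − 4·178 = -709
H: -741 − (-709) = -32

-32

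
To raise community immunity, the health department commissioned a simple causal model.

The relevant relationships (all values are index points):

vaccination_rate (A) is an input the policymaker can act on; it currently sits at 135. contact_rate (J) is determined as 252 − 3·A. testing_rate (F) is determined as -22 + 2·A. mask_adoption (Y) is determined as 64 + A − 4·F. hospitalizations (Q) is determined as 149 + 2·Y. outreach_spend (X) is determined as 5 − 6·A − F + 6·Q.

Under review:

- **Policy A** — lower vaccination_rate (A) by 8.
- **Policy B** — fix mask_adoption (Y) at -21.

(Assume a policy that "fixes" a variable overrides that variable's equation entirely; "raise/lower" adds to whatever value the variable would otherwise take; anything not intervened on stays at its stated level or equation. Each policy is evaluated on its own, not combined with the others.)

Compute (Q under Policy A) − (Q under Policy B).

-1432

Policy A (A − 8):
  A = 135 − 8 = 127
  F = -22 + 2·127 = 232
  Y = 64 + 127 − 4·232 = -737
  Q = 149 + 2·(-737) = -1325
Policy B (Y := -21):
  A = 135
  F = -22 + 2·135 = 248
  Y = -21
  Q = 149 + 2·(-21) = 107
Q: -1325 − 107 = -1432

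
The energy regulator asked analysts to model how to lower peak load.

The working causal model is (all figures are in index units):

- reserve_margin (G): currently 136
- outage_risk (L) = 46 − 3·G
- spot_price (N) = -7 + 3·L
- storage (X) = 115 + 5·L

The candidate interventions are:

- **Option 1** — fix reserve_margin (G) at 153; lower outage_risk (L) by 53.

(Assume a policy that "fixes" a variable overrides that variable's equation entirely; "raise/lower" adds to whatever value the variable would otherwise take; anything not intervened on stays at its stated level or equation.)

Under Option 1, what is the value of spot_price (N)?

Option 1 (G := 153, L − 53):
  G = 153
  L = 46 − 3·153 (−53 from intervention) = -466
  N = -7 + 3·(-466) = -1405

-1405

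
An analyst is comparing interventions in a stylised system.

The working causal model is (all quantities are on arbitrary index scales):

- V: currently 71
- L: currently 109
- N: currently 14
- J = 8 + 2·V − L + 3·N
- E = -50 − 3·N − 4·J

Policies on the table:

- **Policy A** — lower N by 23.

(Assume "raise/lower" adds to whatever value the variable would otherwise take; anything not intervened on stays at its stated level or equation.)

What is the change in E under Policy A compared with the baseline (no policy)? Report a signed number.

345

Baseline:
  V = 71
  L = 109
  N = 14
  J = 8 + 2·71 − 109 + 3·14 = 83
  E = -50 − 3·14 − 4·83 = -424
Policy A (N − 23):
  V = 71
  L = 109
  N = 14 − 23 = -9
  J = 8 + 2·71 − 109 + 3·(-9) = 14
  E = -50 − 3·(-9) − 4·14 = -79
Change in E: -79 − (-424) = 345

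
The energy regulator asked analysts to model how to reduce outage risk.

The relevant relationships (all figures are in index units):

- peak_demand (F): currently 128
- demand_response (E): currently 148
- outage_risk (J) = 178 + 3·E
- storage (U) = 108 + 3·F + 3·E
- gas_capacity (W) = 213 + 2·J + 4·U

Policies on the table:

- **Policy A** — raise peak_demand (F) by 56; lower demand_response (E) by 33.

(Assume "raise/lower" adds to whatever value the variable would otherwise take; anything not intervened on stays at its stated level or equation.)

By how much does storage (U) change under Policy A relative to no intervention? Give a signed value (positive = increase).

69

Baseline:
  F = 128
  E = 148
  U = 108 + 3·128 + 3·148 = 936
Policy A (F + 56, E − 33):
  F = 128 + 56 = 184
  E = 148 − 33 = 115
  U = 108 + 3·184 + 3·115 = 1005
Change in U: 1005 − 936 = 69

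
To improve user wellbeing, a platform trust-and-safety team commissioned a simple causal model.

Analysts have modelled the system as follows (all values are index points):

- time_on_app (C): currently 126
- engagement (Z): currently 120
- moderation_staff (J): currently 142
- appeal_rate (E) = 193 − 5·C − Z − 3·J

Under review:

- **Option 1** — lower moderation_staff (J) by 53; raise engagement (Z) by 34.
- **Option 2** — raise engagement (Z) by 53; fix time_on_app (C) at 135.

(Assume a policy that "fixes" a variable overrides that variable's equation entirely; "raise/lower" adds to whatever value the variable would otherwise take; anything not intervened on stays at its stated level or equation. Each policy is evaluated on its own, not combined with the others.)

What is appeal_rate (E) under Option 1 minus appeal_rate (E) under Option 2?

Option 1 (J − 53, Z + 34):
  C = 126
  Z = 120 + 34 = 154
  J = 142 − 53 = 89
  E = 193 − 5·126 − 154 − 3·89 = -858
Option 2 (Z + 53, C := 135):
  C = 135
  Z = 120 + 53 = 173
  J = 142
  E = 193 − 5·135 − 173 − 3·142 = -1081
E: -858 − (-1081) = 223

223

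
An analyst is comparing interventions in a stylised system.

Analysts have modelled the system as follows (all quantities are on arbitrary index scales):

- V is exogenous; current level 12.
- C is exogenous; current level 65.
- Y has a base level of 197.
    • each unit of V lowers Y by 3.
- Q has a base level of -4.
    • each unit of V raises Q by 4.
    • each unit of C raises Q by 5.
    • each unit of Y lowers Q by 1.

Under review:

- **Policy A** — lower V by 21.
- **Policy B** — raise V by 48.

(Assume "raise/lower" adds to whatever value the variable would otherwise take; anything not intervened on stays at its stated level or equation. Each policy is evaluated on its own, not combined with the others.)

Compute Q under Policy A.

Policy A (V − 21):
  V = 12 − 21 = -9
  C = 65
  Y = 197 − 3·(-9) = 224
  Q = -4 + 4·(-9) + 5·65 − 224 = 61

61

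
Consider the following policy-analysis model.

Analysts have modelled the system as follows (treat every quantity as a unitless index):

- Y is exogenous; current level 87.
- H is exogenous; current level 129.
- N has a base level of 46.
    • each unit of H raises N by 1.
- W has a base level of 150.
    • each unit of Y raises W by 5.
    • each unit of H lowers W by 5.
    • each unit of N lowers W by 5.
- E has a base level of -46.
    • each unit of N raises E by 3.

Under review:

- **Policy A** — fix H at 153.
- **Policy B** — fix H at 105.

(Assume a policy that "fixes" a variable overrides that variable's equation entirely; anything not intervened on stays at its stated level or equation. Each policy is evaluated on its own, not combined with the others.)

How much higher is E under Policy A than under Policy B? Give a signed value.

144

Policy A (H := 153):
  H = 153
  N = 46 + 153 = 199
  E = -46 + 3·199 = 551
Policy B (H := 105):
  H = 105
  N = 46 + 105 = 151
  E = -46 + 3·151 = 407
E: 551 − 407 = 144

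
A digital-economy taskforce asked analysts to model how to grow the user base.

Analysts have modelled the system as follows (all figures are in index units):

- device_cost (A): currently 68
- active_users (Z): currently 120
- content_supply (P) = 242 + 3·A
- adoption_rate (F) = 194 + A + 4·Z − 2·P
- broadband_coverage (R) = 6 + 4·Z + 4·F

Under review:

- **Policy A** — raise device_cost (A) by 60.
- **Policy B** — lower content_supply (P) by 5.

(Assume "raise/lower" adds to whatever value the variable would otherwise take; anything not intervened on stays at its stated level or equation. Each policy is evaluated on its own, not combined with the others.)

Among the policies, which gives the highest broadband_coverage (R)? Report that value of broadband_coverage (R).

Policy A (A + 60):
  A = 68 + 60 = 128
  Z = 120
  P = 242 + 3·128 = 626
  F = 194 + 128 + 4·120 − 2·626 = -450
  R = 6 + 4·120 + 4·(-450) = -1314
Policy B (P − 5):
  A = 68
  Z = 120
  P = 242 + 3·68 (−5 from intervention) = 441
  F = 194 + 68 + 4·120 − 2·441 = -140
  R = 6 + 4·120 + 4·(-140) = -74
Comparing — Policy A: R=-1314, Policy B: R=-74. Highest is -74 (Policy B).

-74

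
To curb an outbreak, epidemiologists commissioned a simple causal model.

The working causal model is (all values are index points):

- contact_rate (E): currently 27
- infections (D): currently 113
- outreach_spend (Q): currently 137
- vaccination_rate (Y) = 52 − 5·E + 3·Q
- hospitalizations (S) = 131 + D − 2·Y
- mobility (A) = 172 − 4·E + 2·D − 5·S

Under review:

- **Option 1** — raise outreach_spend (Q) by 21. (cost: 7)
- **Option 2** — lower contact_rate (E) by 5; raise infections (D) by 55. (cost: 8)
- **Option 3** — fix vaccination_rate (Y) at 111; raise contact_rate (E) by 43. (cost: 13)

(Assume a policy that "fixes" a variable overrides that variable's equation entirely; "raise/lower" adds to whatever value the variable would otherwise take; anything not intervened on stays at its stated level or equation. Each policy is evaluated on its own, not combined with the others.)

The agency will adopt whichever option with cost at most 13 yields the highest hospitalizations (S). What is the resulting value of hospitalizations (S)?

22

Option 1 (Q + 21):
  E = 27
  D = 113
  Q = 137 + 21 = 158
  Y = 52 − 5·27 + 3·158 = 391
  S = 131 + 113 − 2·391 = -538
Option 2 (E − 5, D + 55):
  E = 27 − 5 = 22
  D = 113 + 55 = 168
  Q = 137
  Y = 52 − 5·22 + 3·137 = 353
  S = 131 + 168 − 2·353 = -407
Option 3 (Y := 111, E + 43):
  E = 27 + 43 = 70
  D = 113
  Q = 137
  Y = 111
  S = 131 + 113 − 2·111 = 22
Comparing — Option 1: S=-538, Option 2: S=-407, Option 3: S=22. Highest is 22 (Option 3).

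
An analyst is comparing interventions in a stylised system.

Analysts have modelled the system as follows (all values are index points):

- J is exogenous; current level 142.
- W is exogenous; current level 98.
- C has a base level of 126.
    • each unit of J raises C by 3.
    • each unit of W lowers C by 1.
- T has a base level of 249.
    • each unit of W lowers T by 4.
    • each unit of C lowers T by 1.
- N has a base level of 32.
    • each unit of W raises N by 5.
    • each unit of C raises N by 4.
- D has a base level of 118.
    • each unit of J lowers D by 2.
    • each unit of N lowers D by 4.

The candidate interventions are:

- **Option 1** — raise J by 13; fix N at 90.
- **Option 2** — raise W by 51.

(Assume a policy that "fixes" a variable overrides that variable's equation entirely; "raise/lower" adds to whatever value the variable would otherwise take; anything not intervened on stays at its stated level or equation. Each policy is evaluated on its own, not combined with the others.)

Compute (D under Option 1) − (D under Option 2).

Option 1 (J + 13, N := 90):
  J = 142 + 13 = 155
  W = 98
  C = 126 + 3·155 − 98 = 493
  N = 90
  D = 118 − 2·155 − 4·90 = -552
Option 2 (W + 51):
  J = 142
  W = 98 + 51 = 149
  C = 126 + 3·142 − 149 = 403
  N = 32 + 5·149 + 4·403 = 2389
  D = 118 − 2·142 − 4·2389 = -9722
D: -552 − (-9722) = 9170

9170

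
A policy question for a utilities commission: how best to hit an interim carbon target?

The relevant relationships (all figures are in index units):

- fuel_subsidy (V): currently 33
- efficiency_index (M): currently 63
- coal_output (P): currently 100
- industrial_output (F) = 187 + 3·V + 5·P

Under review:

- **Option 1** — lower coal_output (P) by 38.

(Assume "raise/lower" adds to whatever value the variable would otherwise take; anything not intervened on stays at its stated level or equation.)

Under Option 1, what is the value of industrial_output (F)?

596

Option 1 (P − 38):
  V = 33
  P = 100 − 38 = 62
  F = 187 + 3·33 + 5·62 = 596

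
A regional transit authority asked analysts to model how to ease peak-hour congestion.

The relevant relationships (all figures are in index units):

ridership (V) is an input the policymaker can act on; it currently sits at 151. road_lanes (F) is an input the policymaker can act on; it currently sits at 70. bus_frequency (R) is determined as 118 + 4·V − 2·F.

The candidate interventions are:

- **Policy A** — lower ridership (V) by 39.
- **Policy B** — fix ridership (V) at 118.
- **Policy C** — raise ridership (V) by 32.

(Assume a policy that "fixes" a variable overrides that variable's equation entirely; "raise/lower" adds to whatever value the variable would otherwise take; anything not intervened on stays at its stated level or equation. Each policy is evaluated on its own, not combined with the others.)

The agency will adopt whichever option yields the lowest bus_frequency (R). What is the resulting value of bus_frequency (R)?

426

Policy A (V − 39):
  V = 151 − 39 = 112
  F = 70
  R = 118 + 4·112 − 2·70 = 426
Policy B (V := 118):
  V = 118
  F = 70
  R = 118 + 4·118 − 2·70 = 450
Policy C (V + 32):
  V = 151 + 32 = 183
  F = 70
  R = 118 + 4·183 − 2·70 = 710
Comparing — Policy A: R=426, Policy B: R=450, Policy C: R=710. Lowest is 426 (Policy A).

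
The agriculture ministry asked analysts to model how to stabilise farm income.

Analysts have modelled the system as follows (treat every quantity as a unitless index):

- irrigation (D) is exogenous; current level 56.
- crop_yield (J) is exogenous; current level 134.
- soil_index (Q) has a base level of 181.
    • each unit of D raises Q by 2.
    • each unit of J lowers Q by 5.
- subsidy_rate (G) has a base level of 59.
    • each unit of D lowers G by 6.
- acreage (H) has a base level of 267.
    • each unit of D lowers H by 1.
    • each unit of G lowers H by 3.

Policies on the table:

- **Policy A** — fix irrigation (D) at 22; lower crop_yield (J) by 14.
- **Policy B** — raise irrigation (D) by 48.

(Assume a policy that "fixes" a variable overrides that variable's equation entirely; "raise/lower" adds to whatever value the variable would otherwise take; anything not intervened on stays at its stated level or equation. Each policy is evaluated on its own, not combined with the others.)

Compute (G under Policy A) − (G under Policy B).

Policy A (D := 22, J − 14):
  D = 22
  G = 59 − 6·22 = -73
Policy B (D + 48):
  D = 56 + 48 = 104
  G = 59 − 6·104 = -565
G: -73 − (-565) = 492

492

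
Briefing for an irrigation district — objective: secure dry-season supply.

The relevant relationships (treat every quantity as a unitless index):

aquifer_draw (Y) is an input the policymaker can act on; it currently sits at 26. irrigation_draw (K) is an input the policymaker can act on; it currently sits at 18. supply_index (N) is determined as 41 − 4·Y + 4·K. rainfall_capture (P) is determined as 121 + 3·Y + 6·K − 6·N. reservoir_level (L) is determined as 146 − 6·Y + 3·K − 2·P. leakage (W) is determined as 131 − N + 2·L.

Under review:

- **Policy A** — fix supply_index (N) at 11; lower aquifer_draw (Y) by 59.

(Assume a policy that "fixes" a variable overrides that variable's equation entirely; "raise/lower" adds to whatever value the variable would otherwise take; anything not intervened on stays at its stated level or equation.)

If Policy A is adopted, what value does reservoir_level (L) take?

270

Policy A (N := 11, Y − 59):
  Y = 26 − 59 = -33
  K = 18
  N = 11
  P = 121 + 3·(-33) + 6·18 − 6·11 = 64
  L = 146 − 6·(-33) + 3·18 − 2·64 = 270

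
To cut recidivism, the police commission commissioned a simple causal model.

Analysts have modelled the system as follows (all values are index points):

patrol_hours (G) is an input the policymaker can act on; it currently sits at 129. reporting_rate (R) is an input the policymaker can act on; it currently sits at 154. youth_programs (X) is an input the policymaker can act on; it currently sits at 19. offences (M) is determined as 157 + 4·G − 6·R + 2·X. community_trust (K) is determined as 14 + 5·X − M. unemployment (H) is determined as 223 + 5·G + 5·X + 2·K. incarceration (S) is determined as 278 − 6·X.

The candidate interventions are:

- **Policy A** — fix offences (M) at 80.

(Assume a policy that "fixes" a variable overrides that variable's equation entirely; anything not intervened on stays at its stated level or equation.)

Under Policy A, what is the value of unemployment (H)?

1021

Policy A (M := 80):
  G = 129
  R = 154
  X = 19
  M = 80
  K = 14 + 5·19 − 80 = 29
  H = 223 + 5·129 + 5·19 + 2·29 = 1021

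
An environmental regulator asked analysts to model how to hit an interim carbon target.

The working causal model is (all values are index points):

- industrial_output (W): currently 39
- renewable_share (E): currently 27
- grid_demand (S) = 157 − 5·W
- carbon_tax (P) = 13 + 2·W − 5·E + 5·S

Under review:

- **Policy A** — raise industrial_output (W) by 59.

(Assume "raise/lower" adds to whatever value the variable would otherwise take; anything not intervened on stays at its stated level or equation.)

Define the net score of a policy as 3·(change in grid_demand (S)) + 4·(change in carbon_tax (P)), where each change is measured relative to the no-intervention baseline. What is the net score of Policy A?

Baseline:
  W = 39
  E = 27
  S = 157 − 5·39 = -38
  P = 13 + 2·39 − 5·27 + 5·(-38) = -234
Policy A (W + 59):
  W = 39 + 59 = 98
  E = 27
  S = 157 − 5·98 = -333
  P = 13 + 2·98 − 5·27 + 5·(-333) = -1591
ΔS = -333 − (-38) = -295; ΔP = -1591 − (-234) = -1357
Score = 3·(-295) + 4·(-1357) = -6313

-6313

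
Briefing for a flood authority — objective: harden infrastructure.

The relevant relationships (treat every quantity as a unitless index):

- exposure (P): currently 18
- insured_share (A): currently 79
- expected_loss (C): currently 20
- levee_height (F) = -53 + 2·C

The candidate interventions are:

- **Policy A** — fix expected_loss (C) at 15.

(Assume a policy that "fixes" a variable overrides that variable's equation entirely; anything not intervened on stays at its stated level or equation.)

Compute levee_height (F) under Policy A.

-23

Policy A (C := 15):
  C = 15
  F = -53 + 2·15 = -23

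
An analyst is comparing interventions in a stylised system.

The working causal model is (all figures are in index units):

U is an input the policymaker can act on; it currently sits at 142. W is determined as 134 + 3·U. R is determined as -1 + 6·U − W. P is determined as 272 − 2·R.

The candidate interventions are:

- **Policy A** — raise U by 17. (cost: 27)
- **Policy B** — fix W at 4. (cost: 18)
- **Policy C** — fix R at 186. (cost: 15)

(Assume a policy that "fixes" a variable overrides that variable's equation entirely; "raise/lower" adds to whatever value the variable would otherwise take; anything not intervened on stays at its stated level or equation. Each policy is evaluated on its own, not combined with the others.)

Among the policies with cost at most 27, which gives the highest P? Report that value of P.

-100

Policy A (U + 17):
  U = 142 + 17 = 159
  W = 134 + 3·159 = 611
  R = -1 + 6·159 − 611 = 342
  P = 272 − 2·342 = -412
Policy B (W := 4):
  U = 142
  W = 4
  R = -1 + 6·142 − 4 = 847
  P = 272 − 2·847 = -1422
Policy C (R := 186):
  U = 142
  W = 134 + 3·142 = 560
  R = 186
  P = 272 − 2·186 = -100
Comparing — Policy A: P=-412, Policy B: P=-1422, Policy C: P=-100. Highest is -100 (Policy C).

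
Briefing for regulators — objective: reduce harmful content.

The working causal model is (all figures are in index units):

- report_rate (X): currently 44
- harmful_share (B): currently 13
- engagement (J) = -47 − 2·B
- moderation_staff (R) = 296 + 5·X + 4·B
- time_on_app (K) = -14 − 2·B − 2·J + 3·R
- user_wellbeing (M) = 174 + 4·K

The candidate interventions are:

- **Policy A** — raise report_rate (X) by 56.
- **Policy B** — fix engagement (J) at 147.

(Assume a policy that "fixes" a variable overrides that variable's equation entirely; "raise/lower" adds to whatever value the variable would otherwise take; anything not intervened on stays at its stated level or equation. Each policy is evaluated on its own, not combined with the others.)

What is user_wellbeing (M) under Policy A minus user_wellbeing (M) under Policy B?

Policy A (X + 56):
  X = 44 + 56 = 100
  B = 13
  J = -47 − 2·13 = -73
  R = 296 + 5·100 + 4·13 = 848
  K = -14 − 2·13 − 2·(-73) + 3·848 = 2650
  M = 174 + 4·2650 = 10774
Policy B (J := 147):
  X = 44
  B = 13
  J = 147
  R = 296 + 5·44 + 4·13 = 568
  K = -14 − 2·13 − 2·147 + 3·568 = 1370
  M = 174 + 4·1370 = 5654
M: 10774 − 5654 = 5120

5120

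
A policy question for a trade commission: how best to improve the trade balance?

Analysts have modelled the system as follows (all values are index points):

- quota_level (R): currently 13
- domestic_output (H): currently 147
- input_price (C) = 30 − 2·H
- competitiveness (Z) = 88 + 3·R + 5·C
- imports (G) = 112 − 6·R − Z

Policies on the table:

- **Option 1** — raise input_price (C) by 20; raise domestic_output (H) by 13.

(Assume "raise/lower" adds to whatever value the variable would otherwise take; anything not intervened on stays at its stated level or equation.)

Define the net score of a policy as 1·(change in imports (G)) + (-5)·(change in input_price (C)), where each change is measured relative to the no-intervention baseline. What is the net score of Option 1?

60

Baseline:
  R = 13
  H = 147
  C = 30 − 2·147 = -264
  Z = 88 + 3·13 + 5·(-264) = -1193
  G = 112 − 6·13 − (-1193) = 1227
Option 1 (C + 20, H + 13):
  R = 13
  H = 147 + 13 = 160
  C = 30 − 2·160 (+20 from intervention) = -270
  Z = 88 + 3·13 + 5·(-270) = -1223
  G = 112 − 6·13 − (-1223) = 1257
ΔG = 1257 − 1227 = 30; ΔC = -270 − (-264) = -6
Score = 1·30 + (-5)·(-6) = 60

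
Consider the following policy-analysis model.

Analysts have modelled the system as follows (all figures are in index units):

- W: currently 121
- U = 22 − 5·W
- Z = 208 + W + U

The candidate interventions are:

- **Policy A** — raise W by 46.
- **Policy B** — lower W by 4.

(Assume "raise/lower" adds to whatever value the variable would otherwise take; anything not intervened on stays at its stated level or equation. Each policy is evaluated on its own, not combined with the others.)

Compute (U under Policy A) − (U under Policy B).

Policy A (W + 46):
  W = 121 + 46 = 167
  U = 22 − 5·167 = -813
Policy B (W − 4):
  W = 121 − 4 = 117
  U = 22 − 5·117 = -563
U: -813 − (-563) = -250

-250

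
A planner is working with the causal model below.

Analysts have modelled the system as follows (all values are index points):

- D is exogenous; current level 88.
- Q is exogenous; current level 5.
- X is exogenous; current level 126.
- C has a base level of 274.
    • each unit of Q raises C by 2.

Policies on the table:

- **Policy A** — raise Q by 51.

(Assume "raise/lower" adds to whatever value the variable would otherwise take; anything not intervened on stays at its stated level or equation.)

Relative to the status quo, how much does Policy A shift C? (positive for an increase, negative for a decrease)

102

Baseline:
  Q = 5
  C = 274 + 2·5 = 284
Policy A (Q + 51):
  Q = 5 + 51 = 56
  C = 274 + 2·56 = 386
Change in C: 386 − 284 = 102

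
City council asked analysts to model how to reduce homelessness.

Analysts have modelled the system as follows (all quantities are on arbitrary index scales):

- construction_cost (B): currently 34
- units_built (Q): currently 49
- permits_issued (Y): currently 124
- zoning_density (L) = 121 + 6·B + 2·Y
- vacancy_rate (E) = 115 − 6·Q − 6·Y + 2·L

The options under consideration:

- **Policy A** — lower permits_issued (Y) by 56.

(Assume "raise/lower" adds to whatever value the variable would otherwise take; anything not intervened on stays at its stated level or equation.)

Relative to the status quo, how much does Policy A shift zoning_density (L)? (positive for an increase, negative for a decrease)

-112

Baseline:
  B = 34
  Y = 124
  L = 121 + 6·34 + 2·124 = 573
Policy A (Y − 56):
  B = 34
  Y = 124 − 56 = 68
  L = 121 + 6·34 + 2·68 = 461
Change in L: 461 − 573 = -112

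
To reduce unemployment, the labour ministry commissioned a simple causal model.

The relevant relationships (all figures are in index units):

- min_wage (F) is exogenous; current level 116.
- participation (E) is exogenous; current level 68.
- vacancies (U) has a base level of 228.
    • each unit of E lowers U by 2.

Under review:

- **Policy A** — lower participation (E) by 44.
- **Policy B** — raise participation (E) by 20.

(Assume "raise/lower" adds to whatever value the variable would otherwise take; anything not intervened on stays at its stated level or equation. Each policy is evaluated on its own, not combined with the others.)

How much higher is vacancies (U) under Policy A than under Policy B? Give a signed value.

128

Policy A (E − 44):
  E = 68 − 44 = 24
  U = 228 − 2·24 = 180
Policy B (E + 20):
  E = 68 + 20 = 88
  U = 228 − 2·88 = 52
U: 180 − 52 = 128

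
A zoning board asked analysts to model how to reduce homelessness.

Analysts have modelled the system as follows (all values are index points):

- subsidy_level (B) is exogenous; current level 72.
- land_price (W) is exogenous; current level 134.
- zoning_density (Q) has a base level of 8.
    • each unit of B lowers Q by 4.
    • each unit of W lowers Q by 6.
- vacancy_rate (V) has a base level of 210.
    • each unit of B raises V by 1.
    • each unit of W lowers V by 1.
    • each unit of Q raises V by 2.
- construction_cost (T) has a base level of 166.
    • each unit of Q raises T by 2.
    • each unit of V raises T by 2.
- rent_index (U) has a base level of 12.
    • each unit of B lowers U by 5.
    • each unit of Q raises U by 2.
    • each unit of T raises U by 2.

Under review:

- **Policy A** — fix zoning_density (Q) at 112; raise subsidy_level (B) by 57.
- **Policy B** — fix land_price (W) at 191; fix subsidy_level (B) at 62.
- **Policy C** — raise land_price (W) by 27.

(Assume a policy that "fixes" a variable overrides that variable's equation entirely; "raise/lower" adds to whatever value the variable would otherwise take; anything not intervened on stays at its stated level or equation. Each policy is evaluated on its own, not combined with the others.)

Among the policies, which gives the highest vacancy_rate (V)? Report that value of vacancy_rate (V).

429

Policy A (Q := 112, B + 57):
  B = 72 + 57 = 129
  W = 134
  Q = 112
  V = 210 + 129 − 134 + 2·112 = 429
Policy B (W := 191, B := 62):
  B = 62
  W = 191
  Q = 8 − 4·62 − 6·191 = -1386
  V = 210 + 62 − 191 + 2·(-1386) = -2691
Policy C (W + 27):
  B = 72
  W = 134 + 27 = 161
  Q = 8 − 4·72 − 6·161 = -1246
  V = 210 + 72 − 161 + 2·(-1246) = -2371
Comparing — Policy A: V=429, Policy B: V=-2691, Policy C: V=-2371. Highest is 429 (Policy A).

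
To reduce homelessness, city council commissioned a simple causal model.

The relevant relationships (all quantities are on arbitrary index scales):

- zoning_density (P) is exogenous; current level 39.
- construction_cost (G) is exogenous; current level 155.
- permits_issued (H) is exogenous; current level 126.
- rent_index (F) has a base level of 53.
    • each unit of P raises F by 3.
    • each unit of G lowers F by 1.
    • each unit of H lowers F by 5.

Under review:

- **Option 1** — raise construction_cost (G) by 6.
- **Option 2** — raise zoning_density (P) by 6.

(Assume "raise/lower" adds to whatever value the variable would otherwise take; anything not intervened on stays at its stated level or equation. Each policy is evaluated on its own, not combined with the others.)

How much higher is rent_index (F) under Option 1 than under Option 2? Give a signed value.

Option 1 (G + 6):
  P = 39
  G = 155 + 6 = 161
  H = 126
  F = 53 + 3·39 − 161 − 5·126 = -621
Option 2 (P + 6):
  P = 39 + 6 = 45
  G = 155
  H = 126
  F = 53 + 3·45 − 155 − 5·126 = -597
F: -621 − (-597) = -24

-24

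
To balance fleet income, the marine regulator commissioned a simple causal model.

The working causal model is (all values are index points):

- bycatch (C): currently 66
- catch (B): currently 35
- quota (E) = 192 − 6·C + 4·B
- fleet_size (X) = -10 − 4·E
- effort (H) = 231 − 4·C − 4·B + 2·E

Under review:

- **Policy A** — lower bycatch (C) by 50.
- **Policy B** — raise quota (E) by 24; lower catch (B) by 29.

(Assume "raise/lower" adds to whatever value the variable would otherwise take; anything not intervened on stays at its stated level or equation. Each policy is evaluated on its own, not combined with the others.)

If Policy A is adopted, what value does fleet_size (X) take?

Policy A (C − 50):
  C = 66 − 50 = 16
  B = 35
  E = 192 − 6·16 + 4·35 = 236
  X = -10 − 4·236 = -954

-954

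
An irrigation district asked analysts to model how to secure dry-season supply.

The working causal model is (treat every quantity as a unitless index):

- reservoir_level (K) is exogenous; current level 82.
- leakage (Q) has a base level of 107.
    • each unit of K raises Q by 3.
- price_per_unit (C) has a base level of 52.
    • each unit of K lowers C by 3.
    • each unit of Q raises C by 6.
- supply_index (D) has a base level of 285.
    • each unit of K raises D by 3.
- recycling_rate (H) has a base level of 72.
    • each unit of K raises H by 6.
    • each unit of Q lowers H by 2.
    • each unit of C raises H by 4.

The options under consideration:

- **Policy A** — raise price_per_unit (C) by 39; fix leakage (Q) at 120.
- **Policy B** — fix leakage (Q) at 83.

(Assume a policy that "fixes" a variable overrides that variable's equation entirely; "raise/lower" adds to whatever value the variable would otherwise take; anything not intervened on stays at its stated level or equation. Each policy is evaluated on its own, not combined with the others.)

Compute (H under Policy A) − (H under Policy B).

970

Policy A (C + 39, Q := 120):
  K = 82
  Q = 120
  C = 52 − 3·82 + 6·120 (+39 from intervention) = 565
  H = 72 + 6·82 − 2·120 + 4·565 = 2584
Policy B (Q := 83):
  K = 82
  Q = 83
  C = 52 − 3·82 + 6·83 = 304
  H = 72 + 6·82 − 2·83 + 4·304 = 1614
H: 2584 − 1614 = 970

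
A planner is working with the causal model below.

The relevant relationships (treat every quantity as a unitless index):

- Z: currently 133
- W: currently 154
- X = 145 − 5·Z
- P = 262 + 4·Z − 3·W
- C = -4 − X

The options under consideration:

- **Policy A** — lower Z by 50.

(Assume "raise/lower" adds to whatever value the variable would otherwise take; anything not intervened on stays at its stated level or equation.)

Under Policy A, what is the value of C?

Policy A (Z − 50):
  Z = 133 − 50 = 83
  X = 145 − 5·83 = -270
  C = -4 − (-270) = 266

266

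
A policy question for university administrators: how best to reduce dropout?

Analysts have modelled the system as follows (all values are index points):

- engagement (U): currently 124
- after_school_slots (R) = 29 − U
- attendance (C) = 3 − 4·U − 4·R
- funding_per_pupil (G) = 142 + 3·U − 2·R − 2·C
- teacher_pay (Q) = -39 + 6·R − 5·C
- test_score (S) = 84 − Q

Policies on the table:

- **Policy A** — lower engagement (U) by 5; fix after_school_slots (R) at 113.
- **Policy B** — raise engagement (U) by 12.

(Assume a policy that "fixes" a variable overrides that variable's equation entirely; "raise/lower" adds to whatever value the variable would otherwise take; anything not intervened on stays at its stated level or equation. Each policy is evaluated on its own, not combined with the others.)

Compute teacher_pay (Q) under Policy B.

Policy B (U + 12):
  U = 124 + 12 = 136
  R = 29 − 136 = -107
  C = 3 − 4·136 − 4·(-107) = -113
  Q = -39 + 6·(-107) − 5·(-113) = -116

-116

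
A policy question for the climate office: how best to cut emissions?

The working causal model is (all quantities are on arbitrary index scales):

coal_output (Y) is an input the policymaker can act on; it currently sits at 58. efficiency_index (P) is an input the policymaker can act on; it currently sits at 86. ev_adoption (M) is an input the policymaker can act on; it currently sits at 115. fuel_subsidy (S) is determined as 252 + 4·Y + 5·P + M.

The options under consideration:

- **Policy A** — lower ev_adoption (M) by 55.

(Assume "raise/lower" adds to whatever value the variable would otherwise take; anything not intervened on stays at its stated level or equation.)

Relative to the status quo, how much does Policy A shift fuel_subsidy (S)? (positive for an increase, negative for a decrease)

Baseline:
  Y = 58
  P = 86
  M = 115
  S = 252 + 4·58 + 5·86 + 115 = 1029
Policy A (M − 55):
  Y = 58
  P = 86
  M = 115 − 55 = 60
  S = 252 + 4·58 + 5·86 + 60 = 974
Change in S: 974 − 1029 = -55

-55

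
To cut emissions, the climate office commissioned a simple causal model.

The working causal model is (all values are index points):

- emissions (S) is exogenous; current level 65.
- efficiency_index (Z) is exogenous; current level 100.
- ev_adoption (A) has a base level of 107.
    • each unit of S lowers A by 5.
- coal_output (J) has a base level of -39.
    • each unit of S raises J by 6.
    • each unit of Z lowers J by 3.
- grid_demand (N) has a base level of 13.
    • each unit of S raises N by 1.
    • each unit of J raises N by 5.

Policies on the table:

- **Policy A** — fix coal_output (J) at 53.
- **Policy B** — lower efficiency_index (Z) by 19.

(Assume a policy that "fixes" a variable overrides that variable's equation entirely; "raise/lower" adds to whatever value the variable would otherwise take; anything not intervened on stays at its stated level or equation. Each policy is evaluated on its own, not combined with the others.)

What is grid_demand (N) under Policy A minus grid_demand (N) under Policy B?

-275

Policy A (J := 53):
  S = 65
  Z = 100
  J = 53
  N = 13 + 65 + 5·53 = 343
Policy B (Z − 19):
  S = 65
  Z = 100 − 19 = 81
  J = -39 + 6·65 − 3·81 = 108
  N = 13 + 65 + 5·108 = 618
N: 343 − 618 = -275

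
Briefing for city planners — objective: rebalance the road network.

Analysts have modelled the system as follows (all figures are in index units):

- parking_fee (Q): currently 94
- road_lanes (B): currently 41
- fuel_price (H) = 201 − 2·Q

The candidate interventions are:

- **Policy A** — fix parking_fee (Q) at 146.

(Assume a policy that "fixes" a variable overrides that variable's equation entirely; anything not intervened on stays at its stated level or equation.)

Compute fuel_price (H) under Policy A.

-91

Policy A (Q := 146):
  Q = 146
  H = 201 − 2·146 = -91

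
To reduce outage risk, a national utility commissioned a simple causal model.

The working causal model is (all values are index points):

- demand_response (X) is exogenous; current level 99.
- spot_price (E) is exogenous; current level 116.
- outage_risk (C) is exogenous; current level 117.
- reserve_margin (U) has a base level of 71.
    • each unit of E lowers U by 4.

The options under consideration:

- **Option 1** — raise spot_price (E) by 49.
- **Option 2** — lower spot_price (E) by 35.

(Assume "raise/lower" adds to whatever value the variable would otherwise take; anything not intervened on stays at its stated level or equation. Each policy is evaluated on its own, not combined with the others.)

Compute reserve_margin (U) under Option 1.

-589

Option 1 (E + 49):
  E = 116 + 49 = 165
  U = 71 − 4·165 = -589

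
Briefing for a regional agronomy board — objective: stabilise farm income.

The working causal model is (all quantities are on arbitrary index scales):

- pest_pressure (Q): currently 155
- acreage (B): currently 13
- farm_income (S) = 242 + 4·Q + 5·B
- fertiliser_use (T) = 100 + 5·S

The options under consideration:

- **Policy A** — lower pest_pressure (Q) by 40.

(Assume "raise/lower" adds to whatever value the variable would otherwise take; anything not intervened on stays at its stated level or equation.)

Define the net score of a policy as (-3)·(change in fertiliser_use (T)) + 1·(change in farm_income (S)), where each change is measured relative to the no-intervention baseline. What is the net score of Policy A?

Baseline:
  Q = 155
  B = 13
  S = 242 + 4·155 + 5·13 = 927
  T = 100 + 5·927 = 4735
Policy A (Q − 40):
  Q = 155 − 40 = 115
  B = 13
  S = 242 + 4·115 + 5·13 = 767
  T = 100 + 5·767 = 3935
ΔT = 3935 − 4735 = -800; ΔS = 767 − 927 = -160
Score = (-3)·(-800) + 1·(-160) = 2240

2240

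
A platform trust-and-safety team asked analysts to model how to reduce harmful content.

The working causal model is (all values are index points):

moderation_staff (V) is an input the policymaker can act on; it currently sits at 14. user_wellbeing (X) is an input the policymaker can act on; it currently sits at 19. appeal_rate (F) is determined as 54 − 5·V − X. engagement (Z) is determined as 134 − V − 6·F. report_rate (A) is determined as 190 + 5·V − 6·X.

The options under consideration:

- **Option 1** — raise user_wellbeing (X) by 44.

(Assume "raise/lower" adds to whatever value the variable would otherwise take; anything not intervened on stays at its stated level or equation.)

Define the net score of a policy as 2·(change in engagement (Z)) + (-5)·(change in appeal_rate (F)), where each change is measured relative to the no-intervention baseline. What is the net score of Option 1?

Baseline:
  V = 14
  X = 19
  F = 54 − 5·14 − 19 = -35
  Z = 134 − 14 − 6·(-35) = 330
Option 1 (X + 44):
  V = 14
  X = 19 + 44 = 63
  F = 54 − 5·14 − 63 = -79
  Z = 134 − 14 − 6·(-79) = 594
ΔZ = 594 − 330 = 264; ΔF = -79 − (-35) = -44
Score = 2·264 + (-5)·(-44) = 748

748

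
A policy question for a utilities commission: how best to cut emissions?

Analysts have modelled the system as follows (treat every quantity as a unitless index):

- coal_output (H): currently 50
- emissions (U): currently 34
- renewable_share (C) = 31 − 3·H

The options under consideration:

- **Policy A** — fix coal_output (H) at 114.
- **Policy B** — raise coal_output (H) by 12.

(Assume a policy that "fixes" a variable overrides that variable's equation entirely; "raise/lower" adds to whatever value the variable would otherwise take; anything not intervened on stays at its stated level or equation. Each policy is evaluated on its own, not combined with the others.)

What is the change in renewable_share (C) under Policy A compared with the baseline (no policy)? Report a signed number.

Baseline:
  H = 50
  C = 31 − 3·50 = -119
Policy A (H := 114):
  H = 114
  C = 31 − 3·114 = -311
Change in C: -311 − (-119) = -192

-192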